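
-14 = -14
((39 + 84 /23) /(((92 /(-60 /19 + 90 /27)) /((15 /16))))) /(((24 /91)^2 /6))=67697175 /10292224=6.58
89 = 89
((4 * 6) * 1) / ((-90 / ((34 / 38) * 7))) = -476 / 285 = -1.67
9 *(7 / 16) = 63 / 16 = 3.94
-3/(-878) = 3/878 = 0.00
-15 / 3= -5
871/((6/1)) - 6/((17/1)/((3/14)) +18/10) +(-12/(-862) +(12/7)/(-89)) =284470191503/1960681926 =145.09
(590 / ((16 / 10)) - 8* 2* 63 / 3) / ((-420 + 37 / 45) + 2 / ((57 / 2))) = -112005 / 1433348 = -0.08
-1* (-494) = 494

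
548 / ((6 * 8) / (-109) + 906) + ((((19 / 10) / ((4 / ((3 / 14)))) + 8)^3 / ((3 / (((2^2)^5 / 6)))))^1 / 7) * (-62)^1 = -47627671901270093 / 177744829500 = -267955.32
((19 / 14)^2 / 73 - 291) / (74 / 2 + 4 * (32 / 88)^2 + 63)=-503755307 / 174042512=-2.89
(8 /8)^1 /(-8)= -1 /8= -0.12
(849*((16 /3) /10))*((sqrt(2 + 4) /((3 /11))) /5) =24904*sqrt(6) /75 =813.36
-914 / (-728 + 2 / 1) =1.26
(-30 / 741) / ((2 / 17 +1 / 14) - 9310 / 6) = 1428 / 54723097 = 0.00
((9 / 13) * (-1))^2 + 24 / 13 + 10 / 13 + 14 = 17.09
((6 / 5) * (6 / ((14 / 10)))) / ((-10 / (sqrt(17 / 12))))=-0.61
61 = 61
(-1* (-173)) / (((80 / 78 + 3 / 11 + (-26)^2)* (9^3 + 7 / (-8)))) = 593736 / 1692517825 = 0.00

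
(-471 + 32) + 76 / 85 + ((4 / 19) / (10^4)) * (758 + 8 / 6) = -530636387 / 1211250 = -438.09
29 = 29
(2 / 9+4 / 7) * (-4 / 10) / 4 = -5 / 63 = -0.08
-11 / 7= -1.57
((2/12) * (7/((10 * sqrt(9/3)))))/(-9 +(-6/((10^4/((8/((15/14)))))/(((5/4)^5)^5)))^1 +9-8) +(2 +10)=12-985162418487296 * sqrt(3)/232702724198469195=11.99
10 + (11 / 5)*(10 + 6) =226 / 5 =45.20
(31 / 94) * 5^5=96875 / 94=1030.59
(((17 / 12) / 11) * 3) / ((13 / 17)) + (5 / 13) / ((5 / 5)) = 509 / 572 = 0.89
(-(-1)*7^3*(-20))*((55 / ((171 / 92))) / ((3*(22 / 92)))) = -145157600 / 513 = -282958.28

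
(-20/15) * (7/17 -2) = 36/17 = 2.12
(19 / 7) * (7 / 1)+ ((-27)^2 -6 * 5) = 718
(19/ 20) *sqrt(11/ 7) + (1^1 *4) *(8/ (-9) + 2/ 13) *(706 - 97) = -69832/ 39 + 19 *sqrt(77)/ 140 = -1789.37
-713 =-713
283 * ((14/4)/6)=1981/12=165.08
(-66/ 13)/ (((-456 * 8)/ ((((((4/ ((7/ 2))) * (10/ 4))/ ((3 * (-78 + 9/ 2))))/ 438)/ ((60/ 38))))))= -11/ 421857072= -0.00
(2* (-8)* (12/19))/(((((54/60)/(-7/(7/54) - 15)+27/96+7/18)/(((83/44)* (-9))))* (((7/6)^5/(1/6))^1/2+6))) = 3078131466240/147183843653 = 20.91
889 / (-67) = -13.27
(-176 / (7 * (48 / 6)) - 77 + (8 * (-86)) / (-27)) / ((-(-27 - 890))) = -10331 / 173313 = -0.06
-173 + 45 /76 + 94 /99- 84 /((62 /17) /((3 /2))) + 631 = 99127117 /233244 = 424.99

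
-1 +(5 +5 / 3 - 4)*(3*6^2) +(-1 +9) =295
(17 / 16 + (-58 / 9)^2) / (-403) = -55201 / 522288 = -0.11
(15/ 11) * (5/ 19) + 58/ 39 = 15047/ 8151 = 1.85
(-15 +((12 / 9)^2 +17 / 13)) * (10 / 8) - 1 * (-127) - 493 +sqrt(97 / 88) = -89129 / 234 +sqrt(2134) / 44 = -379.84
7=7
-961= -961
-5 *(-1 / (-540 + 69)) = -5 / 471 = -0.01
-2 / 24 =-1 / 12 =-0.08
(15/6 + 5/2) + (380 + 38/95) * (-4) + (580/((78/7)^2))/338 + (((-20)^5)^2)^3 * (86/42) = 39560610903490559999999999999999999972711412737/17993430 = 2198614211047619047619048000000000000000.00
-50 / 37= -1.35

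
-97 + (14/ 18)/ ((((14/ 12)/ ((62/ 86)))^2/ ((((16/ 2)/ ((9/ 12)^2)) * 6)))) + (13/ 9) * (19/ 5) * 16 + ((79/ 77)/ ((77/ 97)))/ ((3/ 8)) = 9675195787/ 493322445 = 19.61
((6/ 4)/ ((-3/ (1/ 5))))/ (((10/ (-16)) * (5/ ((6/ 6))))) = 0.03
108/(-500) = -27/125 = -0.22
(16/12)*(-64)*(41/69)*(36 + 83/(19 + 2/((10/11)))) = -22204288/10971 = -2023.91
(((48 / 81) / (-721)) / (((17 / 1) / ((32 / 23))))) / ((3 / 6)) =-1024 / 7611597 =-0.00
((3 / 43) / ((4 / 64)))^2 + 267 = 495987 / 1849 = 268.25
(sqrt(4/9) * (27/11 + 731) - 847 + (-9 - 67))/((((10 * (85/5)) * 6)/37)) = -529951/33660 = -15.74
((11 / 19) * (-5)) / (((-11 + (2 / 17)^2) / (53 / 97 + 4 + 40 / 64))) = 12757327 / 9362440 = 1.36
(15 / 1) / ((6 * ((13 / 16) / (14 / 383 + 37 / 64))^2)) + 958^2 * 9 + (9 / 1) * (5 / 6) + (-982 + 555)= 38770291981317 / 4694048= 8259457.93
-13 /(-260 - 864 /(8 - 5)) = 0.02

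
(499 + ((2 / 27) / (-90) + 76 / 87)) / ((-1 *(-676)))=4403254 / 5954715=0.74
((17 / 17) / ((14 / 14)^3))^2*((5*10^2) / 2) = 250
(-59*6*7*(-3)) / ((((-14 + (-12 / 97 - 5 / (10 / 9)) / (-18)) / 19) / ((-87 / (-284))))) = -3575924982 / 1135787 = -3148.41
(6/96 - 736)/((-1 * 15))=785/16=49.06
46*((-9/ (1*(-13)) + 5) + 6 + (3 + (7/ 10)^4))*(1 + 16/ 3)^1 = 282770027/ 65000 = 4350.31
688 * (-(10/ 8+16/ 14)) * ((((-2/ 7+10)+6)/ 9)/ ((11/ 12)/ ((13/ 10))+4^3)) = -32958640/ 741909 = -44.42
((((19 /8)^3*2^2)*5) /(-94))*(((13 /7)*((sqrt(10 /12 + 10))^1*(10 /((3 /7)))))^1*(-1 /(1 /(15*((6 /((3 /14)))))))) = 78021125*sqrt(390) /9024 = 170743.99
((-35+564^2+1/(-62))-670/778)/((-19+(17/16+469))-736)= -61367792312/54976981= -1116.25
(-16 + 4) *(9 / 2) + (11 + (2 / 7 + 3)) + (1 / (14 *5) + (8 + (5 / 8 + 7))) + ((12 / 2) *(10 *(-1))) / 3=-1763 / 40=-44.08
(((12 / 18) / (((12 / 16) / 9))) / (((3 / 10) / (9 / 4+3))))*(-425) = -59500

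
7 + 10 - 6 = 11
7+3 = 10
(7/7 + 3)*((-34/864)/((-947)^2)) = -17/96855372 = -0.00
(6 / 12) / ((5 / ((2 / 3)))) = 0.07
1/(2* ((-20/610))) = -61/4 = -15.25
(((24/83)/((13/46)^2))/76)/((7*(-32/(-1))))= 1587/7462364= 0.00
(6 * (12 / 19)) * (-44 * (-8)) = 25344 / 19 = 1333.89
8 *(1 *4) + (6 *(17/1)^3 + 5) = 29515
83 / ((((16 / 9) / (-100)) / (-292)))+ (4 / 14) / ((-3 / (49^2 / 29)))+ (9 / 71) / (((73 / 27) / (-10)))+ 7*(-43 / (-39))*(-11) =1363181.75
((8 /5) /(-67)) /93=-0.00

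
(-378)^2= 142884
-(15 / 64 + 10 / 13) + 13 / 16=-159 / 832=-0.19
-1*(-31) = 31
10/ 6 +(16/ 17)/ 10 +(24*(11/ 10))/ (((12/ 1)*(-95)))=42094/ 24225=1.74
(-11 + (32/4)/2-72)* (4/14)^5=-0.15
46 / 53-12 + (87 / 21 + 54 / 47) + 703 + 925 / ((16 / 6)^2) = 923170961 / 1115968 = 827.24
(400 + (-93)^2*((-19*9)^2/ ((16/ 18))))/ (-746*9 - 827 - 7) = -2276151881/ 60384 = -37694.62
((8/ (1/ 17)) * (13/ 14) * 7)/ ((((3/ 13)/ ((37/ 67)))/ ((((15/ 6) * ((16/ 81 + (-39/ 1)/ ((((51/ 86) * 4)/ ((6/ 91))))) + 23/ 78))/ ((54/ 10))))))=-26611325/ 45927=-579.43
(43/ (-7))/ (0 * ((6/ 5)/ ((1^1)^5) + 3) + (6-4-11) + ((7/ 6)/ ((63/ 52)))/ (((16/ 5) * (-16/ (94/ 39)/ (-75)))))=74304/ 67739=1.10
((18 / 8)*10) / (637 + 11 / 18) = 405 / 11477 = 0.04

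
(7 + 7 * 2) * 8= 168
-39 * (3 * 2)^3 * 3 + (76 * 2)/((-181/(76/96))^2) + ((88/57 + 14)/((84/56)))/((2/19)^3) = -4294937217/262088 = -16387.39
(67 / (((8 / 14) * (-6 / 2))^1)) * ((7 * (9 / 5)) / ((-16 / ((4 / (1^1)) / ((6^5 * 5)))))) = 3283 / 1036800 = 0.00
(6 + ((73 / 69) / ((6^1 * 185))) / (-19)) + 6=17462447 / 1455210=12.00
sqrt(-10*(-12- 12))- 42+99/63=-283/7+4*sqrt(15)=-24.94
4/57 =0.07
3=3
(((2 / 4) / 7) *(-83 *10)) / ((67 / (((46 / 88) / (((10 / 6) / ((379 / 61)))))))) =-2170533 / 1258796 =-1.72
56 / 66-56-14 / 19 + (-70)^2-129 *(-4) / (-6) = 2983336 / 627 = 4758.11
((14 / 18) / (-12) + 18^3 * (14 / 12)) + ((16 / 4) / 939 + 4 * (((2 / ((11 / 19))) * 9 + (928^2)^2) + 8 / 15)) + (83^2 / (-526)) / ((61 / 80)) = 88484716392306163249453 / 29827466460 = 2966551534337.26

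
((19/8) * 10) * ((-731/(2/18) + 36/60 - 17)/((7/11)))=-984599/4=-246149.75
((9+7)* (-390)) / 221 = -480 / 17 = -28.24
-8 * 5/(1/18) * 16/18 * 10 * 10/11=-64000/11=-5818.18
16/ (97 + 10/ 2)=8/ 51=0.16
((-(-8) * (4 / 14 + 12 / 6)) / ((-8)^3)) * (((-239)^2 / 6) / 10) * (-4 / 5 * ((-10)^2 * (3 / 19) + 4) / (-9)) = -5369374 / 89775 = -59.81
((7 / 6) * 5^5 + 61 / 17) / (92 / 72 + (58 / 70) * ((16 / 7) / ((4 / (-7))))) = -39085305 / 21811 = -1792.00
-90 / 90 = -1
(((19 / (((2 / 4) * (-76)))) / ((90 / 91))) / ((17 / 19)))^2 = 2989441 / 9363600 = 0.32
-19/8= -2.38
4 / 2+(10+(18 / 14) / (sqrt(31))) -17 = -5+9 * sqrt(31) / 217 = -4.77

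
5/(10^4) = 1/2000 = 0.00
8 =8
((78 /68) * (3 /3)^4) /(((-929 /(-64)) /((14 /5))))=17472 /78965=0.22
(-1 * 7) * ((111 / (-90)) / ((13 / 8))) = 1036 / 195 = 5.31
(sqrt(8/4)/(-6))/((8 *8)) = -sqrt(2)/384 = -0.00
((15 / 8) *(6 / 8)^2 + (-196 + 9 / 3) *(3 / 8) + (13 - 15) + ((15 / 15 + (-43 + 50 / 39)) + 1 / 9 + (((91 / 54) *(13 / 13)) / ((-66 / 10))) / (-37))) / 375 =-0.30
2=2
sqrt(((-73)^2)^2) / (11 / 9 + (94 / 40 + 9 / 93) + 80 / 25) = 29735820 / 38329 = 775.80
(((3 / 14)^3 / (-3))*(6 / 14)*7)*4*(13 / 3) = -117 / 686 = -0.17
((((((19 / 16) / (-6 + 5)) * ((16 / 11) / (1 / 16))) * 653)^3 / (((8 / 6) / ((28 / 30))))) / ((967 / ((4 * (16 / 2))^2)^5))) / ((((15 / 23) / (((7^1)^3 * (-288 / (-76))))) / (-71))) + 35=21810522396307917310253877113150002423 / 32176925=677831159947941492552625100000.00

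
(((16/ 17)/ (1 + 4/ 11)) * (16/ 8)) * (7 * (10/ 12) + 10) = 3344/ 153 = 21.86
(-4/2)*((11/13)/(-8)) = 11/52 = 0.21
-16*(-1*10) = 160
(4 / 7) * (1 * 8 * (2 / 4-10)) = -304 / 7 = -43.43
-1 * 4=-4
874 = 874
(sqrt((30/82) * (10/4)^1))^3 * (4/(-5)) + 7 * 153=1071-75 * sqrt(246)/1681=1070.30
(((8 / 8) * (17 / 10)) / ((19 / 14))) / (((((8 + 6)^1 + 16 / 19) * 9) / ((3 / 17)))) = 0.00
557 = 557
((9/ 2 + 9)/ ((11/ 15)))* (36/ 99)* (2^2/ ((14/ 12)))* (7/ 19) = 19440/ 2299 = 8.46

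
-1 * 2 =-2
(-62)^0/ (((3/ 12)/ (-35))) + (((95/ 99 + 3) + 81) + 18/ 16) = -42701/ 792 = -53.92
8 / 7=1.14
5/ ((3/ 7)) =35/ 3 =11.67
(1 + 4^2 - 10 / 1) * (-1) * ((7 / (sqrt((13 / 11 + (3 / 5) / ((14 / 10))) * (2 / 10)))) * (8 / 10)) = -98 * sqrt(11935) / 155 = -69.07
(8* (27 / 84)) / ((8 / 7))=9 / 4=2.25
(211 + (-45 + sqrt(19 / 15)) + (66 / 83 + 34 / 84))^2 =582859*sqrt(285) / 26145 + 1698700033313 / 60760980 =28333.44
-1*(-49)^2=-2401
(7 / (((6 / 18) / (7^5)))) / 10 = 352947 / 10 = 35294.70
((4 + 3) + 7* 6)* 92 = 4508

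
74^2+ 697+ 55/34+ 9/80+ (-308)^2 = 137412673/1360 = 101038.73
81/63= 9/7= 1.29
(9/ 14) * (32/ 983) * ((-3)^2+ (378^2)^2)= 2939880594960/ 6881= 427246126.28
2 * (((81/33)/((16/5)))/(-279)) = -15/2728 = -0.01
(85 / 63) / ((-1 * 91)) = -85 / 5733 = -0.01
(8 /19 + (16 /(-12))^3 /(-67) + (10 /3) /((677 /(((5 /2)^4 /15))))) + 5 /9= 190771603 /186153336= 1.02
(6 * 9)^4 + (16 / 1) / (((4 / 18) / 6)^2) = 8514720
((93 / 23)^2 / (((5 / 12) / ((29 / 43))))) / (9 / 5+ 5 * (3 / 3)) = 1504926 / 386699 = 3.89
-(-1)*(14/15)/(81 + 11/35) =0.01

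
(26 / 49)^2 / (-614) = -338 / 737107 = -0.00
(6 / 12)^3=1 / 8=0.12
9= 9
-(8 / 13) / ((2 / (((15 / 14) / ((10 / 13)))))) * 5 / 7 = -15 / 49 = -0.31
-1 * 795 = -795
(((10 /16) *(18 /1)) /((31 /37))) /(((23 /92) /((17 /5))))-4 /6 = 16921 /93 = 181.95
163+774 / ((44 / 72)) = 15725 / 11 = 1429.55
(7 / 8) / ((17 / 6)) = 21 / 68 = 0.31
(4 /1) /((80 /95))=19 /4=4.75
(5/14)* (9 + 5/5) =25/7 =3.57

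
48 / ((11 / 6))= 288 / 11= 26.18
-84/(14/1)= -6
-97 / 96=-1.01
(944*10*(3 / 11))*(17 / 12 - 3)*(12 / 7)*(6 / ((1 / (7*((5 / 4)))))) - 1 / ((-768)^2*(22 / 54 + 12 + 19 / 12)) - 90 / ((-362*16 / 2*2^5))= -18083025333103893 / 49289641984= -366872.73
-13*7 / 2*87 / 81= -2639 / 54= -48.87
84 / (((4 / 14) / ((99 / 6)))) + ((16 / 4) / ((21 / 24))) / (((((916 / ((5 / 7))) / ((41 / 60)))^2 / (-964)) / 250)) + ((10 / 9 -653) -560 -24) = 585182948843 / 161885367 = 3614.80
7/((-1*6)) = -7/6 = -1.17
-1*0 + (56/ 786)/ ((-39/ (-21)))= 196/ 5109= 0.04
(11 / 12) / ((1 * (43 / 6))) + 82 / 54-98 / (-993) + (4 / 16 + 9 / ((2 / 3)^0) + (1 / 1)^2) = 18438461 / 1537164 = 12.00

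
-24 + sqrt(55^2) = 31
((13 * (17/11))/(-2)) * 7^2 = -10829/22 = -492.23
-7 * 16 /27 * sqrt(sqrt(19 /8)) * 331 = -18536 * 38^(1 /4) /27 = -1704.50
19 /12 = 1.58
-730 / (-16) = 365 / 8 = 45.62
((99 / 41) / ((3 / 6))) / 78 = 33 / 533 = 0.06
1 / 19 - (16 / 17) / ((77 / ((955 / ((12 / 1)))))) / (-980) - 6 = -21740170 / 3656037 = -5.95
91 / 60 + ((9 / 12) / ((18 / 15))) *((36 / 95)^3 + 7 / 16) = 120111403 / 65846400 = 1.82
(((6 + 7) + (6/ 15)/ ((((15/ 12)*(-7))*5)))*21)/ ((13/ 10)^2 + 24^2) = 136404/ 288845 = 0.47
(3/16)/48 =1/256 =0.00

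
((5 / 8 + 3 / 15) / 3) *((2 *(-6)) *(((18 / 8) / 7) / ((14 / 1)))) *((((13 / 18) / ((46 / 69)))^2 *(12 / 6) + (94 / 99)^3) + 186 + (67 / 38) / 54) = -5581907755 / 389321856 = -14.34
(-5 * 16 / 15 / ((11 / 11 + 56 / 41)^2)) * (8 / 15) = -215168 / 423405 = -0.51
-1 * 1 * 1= -1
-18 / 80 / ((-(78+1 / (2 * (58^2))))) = 7569 / 2623925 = 0.00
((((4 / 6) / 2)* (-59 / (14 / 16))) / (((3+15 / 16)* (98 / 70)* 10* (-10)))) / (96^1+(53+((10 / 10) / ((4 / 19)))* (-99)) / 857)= 0.00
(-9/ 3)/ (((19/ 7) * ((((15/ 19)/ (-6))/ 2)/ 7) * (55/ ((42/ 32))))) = 3087/ 1100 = 2.81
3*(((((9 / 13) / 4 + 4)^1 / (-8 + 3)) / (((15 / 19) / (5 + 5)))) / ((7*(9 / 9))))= -589 / 130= -4.53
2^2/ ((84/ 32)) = 32/ 21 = 1.52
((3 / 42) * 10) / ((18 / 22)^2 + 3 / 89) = 53845 / 53004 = 1.02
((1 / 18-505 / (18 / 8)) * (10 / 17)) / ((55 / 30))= -40390 / 561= -72.00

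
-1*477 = -477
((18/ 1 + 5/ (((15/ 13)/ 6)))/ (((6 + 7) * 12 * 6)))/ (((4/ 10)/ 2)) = 55/ 234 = 0.24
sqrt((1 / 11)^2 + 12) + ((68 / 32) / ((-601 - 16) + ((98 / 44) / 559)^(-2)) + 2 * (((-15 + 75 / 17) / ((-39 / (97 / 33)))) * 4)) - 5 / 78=sqrt(1453) / 11 + 55222574040761 / 8737561675128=9.79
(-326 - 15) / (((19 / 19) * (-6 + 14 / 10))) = 1705 / 23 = 74.13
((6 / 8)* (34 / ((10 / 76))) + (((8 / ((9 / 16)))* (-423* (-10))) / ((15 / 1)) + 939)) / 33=155.86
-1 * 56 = -56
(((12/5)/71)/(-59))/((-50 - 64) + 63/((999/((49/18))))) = 23976/4763500405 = 0.00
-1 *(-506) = 506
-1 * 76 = -76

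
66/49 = 1.35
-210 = -210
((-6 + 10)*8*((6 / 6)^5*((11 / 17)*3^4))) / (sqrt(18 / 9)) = 14256*sqrt(2) / 17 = 1185.94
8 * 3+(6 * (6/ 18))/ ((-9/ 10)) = 196/ 9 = 21.78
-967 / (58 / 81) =-78327 / 58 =-1350.47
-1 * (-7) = 7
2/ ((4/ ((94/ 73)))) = 0.64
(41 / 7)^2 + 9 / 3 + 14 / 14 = 1877 / 49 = 38.31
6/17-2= -28/17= -1.65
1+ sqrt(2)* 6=1+ 6* sqrt(2)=9.49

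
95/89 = 1.07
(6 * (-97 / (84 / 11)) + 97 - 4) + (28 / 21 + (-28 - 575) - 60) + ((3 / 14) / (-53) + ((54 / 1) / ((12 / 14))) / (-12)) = -2894401 / 4452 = -650.13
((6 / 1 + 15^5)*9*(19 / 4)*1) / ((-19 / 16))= -27337716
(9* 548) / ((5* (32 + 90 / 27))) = 7398 / 265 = 27.92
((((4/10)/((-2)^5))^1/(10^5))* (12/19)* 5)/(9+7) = -3/121600000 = -0.00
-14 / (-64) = 7 / 32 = 0.22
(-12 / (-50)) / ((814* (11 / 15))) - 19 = -425306 / 22385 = -19.00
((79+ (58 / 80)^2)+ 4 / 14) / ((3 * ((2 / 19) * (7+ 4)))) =16983853 / 739200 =22.98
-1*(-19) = 19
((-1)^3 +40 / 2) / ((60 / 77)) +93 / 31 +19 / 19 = 1703 / 60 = 28.38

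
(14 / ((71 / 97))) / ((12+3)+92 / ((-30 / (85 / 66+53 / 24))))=2688840 / 601441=4.47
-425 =-425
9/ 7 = 1.29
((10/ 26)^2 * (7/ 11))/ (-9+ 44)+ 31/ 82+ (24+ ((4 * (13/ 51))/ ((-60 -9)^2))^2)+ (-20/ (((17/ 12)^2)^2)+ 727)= 1938689784040376366201/ 2597333996616695622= 746.42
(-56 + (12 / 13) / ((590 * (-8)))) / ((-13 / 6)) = 2577129 / 99710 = 25.85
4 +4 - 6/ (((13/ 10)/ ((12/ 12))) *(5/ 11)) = -28/ 13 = -2.15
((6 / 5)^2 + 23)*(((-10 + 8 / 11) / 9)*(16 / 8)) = -41548 / 825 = -50.36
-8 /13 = -0.62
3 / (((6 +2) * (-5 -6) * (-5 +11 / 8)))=3 / 319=0.01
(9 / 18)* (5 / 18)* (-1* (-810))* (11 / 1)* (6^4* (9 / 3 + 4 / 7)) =40095000 / 7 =5727857.14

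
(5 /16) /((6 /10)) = 25 /48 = 0.52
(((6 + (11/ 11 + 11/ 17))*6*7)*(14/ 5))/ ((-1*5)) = -15288/ 85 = -179.86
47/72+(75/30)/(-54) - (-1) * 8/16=239/216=1.11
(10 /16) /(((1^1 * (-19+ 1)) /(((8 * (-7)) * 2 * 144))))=560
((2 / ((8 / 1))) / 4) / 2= 1 / 32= 0.03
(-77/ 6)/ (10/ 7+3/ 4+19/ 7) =-1078/ 411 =-2.62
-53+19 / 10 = -511 / 10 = -51.10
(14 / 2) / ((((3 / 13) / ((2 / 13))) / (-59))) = -826 / 3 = -275.33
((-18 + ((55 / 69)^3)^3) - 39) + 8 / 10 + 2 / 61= -605925079903141144624 / 10812886789850749845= -56.04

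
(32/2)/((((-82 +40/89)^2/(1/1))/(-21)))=-665364/13169641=-0.05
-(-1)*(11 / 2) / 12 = 0.46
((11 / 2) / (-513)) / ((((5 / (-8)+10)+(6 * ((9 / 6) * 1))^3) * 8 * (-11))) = 1 / 6060582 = 0.00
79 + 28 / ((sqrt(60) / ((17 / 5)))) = 238 * sqrt(15) / 75 + 79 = 91.29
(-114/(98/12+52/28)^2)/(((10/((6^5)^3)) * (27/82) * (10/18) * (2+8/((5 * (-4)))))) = -161526879416254464/886205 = -182268075012.28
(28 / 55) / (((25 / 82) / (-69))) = -158424 / 1375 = -115.22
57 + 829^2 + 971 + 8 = 688277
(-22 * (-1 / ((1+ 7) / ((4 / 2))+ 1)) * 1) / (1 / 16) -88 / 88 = 69.40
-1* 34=-34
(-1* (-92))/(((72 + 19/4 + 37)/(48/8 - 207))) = -73968/455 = -162.57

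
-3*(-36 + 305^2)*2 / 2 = -278967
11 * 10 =110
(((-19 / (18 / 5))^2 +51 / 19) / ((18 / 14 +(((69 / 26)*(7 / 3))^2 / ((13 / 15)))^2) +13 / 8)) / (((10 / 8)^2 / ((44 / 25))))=17887363947444992 / 1019407888416594375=0.02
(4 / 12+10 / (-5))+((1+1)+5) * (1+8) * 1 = 184 / 3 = 61.33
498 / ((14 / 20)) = 4980 / 7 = 711.43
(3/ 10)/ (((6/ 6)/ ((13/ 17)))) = 39/ 170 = 0.23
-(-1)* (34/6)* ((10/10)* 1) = 17/3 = 5.67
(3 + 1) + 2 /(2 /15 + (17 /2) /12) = 644 /101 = 6.38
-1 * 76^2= -5776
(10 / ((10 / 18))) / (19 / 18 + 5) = 324 / 109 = 2.97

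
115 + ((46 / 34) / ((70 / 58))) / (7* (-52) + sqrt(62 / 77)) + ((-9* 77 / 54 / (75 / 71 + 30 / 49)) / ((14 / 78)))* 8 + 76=-8491156238471 / 55933177725 - 667* sqrt(4774) / 6070267350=-151.81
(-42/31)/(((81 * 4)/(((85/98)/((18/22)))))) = -935/210924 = -0.00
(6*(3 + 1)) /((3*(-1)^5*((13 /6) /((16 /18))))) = -128 /39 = -3.28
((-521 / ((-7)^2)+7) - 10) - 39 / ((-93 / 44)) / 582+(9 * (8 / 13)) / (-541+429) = -156880687 / 11492754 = -13.65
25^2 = 625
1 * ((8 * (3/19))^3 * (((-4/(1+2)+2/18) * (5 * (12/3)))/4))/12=-7040/6859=-1.03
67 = 67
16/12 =4/3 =1.33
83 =83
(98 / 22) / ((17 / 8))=392 / 187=2.10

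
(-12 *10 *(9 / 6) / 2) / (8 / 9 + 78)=-81 / 71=-1.14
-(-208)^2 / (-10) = 4326.40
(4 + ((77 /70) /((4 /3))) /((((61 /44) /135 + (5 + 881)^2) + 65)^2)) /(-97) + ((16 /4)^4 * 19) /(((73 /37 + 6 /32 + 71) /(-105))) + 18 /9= -212526398428236993277633622620 /30452881909122204452187589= -6978.86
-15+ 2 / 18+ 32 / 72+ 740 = 6530 / 9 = 725.56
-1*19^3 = -6859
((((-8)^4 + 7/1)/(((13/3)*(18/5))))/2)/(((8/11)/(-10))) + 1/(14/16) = -7893283/4368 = -1807.07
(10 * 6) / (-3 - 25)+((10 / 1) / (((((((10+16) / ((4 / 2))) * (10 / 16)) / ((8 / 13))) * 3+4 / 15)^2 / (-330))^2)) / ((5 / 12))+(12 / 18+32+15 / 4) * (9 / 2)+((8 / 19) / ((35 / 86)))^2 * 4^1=167.05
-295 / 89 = -3.31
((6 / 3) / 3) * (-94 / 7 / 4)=-47 / 21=-2.24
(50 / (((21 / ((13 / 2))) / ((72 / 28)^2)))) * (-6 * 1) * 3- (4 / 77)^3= -840925864 / 456533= -1841.98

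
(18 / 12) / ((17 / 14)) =21 / 17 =1.24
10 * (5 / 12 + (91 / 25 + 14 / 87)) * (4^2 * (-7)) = -684936 / 145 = -4723.70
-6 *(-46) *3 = 828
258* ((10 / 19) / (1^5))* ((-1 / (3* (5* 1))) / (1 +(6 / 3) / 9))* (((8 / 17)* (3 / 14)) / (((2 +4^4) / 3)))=-216 / 24871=-0.01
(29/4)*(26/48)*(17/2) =6409/192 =33.38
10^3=1000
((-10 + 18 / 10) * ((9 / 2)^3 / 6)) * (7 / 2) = -435.88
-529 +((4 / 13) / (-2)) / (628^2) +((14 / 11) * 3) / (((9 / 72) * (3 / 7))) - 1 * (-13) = -12540622443 / 28198456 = -444.73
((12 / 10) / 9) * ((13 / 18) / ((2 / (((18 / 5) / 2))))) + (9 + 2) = 1663 / 150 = 11.09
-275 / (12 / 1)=-275 / 12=-22.92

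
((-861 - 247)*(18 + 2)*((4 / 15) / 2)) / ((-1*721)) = 8864 / 2163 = 4.10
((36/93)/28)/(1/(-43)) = -129/217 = -0.59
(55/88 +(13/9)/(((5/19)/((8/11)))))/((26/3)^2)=18283/297440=0.06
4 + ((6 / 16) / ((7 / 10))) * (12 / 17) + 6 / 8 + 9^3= 349445 / 476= 734.13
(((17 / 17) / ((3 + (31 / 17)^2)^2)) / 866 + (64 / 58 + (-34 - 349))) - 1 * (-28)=-29699187506563 / 83920540576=-353.90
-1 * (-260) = 260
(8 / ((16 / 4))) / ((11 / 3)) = 6 / 11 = 0.55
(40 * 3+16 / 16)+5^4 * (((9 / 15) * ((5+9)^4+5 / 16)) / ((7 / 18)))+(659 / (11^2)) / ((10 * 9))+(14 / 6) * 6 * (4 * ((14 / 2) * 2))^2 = 11308972485827 / 304920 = 37088326.40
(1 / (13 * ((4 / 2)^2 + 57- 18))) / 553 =1 / 309127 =0.00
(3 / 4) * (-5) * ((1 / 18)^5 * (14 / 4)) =-35 / 5038848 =-0.00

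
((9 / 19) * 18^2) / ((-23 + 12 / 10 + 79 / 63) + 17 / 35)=-918540 / 120061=-7.65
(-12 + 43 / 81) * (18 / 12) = -929 / 54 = -17.20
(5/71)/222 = 5/15762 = 0.00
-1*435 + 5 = -430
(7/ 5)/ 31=7/ 155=0.05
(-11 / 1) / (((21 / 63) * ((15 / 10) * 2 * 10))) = -11 / 10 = -1.10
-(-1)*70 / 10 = 7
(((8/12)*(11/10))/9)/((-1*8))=-0.01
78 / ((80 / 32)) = 156 / 5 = 31.20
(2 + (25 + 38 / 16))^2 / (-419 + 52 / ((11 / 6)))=-607475 / 275008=-2.21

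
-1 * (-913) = 913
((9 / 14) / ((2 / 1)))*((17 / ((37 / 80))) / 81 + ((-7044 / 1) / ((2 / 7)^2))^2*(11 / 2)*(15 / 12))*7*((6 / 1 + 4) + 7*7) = 72412295677119985 / 10656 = 6795448167897.90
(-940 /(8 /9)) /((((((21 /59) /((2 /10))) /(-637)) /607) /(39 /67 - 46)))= -1398309022929 /134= -10435141962.16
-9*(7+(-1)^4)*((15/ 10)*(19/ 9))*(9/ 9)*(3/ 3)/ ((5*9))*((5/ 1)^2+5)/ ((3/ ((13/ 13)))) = -152/ 3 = -50.67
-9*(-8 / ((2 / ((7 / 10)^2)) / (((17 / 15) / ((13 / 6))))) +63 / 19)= -20.62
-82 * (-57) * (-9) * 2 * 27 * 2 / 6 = -757188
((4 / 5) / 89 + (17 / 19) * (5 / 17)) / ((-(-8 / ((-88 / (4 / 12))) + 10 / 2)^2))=-0.01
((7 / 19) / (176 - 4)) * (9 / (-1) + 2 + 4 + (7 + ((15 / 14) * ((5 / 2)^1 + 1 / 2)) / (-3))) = 41 / 6536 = 0.01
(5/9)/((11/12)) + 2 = 86/33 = 2.61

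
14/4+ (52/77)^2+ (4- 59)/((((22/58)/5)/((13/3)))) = -111620917/35574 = -3137.71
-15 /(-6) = 5 /2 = 2.50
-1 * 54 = -54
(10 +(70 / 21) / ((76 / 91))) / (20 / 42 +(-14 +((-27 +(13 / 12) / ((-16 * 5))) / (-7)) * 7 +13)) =1786400 / 3382209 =0.53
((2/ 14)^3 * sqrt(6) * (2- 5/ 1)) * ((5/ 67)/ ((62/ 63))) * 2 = -135 * sqrt(6)/ 101773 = -0.00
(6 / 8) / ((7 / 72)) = 54 / 7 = 7.71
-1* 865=-865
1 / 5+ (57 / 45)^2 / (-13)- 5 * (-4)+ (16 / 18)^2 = 549316 / 26325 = 20.87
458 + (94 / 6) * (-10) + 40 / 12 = 914 / 3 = 304.67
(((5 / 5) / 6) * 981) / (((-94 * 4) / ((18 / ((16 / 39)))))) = -114777 / 6016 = -19.08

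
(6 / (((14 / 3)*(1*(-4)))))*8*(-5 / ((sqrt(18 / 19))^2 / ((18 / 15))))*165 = 18810 / 7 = 2687.14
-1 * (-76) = 76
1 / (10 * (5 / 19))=19 / 50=0.38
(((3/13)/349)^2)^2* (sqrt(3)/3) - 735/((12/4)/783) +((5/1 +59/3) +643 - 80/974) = -279295594/1461 +27* sqrt(3)/423716247128161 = -191167.42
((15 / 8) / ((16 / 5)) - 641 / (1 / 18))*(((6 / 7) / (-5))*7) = 4430367 / 320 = 13844.90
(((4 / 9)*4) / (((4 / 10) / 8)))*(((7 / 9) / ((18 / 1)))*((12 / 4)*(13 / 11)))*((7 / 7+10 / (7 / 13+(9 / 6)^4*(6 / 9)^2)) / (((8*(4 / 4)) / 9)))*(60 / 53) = 4841200 / 152163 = 31.82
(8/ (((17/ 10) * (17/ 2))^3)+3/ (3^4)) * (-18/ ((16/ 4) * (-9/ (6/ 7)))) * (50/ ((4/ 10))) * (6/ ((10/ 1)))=646639225/ 506888949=1.28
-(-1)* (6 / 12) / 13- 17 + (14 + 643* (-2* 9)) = -301001 / 26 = -11576.96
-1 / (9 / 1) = -1 / 9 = -0.11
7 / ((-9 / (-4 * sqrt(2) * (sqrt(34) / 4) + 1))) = -7 / 9 + 14 * sqrt(17) / 9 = 5.64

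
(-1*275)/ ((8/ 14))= -1925/ 4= -481.25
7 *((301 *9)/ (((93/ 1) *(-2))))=-6321/ 62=-101.95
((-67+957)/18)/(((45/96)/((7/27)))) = 19936/729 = 27.35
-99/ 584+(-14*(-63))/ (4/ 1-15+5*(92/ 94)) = -3462507/ 23944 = -144.61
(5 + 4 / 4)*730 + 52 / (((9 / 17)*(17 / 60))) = 14180 / 3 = 4726.67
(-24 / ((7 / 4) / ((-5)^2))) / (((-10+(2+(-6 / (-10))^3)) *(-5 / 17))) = -1020000 / 6811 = -149.76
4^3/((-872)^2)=1/11881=0.00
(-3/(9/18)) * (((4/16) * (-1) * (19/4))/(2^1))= 57/16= 3.56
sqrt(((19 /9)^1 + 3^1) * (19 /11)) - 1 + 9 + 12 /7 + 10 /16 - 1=sqrt(9614) /33 + 523 /56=12.31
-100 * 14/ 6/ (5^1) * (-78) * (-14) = -50960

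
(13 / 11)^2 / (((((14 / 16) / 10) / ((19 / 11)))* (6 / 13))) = 1669720 / 27951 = 59.74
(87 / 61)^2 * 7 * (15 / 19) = 794745 / 70699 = 11.24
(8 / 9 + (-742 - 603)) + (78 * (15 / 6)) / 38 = -457931 / 342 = -1338.98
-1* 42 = -42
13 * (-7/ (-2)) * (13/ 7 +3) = 221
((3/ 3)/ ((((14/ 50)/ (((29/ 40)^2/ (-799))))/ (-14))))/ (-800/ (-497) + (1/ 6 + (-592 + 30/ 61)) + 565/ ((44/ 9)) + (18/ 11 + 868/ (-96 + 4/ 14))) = -281864879835/ 4126906071478264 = -0.00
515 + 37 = 552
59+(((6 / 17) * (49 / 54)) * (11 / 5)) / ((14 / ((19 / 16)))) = 1445783 / 24480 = 59.06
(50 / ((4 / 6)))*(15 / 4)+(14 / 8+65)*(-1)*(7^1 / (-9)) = 333.17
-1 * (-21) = 21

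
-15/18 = -5/6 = -0.83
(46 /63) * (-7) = -46 /9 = -5.11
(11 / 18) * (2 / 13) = 11 / 117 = 0.09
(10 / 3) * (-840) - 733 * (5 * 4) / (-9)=-10540 / 9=-1171.11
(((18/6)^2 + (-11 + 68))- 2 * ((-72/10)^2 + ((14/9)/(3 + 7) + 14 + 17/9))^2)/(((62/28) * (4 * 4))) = -258.28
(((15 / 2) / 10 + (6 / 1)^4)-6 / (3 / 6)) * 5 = 25695 / 4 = 6423.75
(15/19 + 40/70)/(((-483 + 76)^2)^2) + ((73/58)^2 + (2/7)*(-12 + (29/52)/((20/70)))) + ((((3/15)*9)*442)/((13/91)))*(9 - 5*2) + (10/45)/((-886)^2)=-1962825710123059420243702934/352361615282074444291245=-5570.49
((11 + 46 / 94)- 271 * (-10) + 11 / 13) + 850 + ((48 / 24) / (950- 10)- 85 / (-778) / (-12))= 101888096969 / 28521480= 3572.33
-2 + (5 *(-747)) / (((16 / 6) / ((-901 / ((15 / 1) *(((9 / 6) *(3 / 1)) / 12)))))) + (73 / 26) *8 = 2916803 / 13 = 224369.46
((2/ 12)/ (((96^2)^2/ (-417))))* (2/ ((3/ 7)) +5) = -4031/ 509607936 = -0.00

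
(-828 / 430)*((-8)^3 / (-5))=-211968 / 1075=-197.18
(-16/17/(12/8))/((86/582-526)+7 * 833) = -1552/13122283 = -0.00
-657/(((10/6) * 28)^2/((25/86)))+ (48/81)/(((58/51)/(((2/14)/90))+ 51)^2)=-27176153422483/309884320825632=-0.09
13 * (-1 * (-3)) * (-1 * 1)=-39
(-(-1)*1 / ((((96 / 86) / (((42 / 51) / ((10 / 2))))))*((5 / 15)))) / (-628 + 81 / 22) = -3311 / 4669900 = -0.00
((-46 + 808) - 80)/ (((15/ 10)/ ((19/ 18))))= 12958/ 27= 479.93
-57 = -57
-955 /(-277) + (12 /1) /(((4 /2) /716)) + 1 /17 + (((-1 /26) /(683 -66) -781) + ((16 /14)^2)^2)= 638481366469153 /181375808978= 3520.21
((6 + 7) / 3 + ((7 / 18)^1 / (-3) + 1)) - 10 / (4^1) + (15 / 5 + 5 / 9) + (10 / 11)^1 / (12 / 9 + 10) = 32008 / 5049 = 6.34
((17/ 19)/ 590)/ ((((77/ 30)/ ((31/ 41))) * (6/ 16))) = 4216/ 3538997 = 0.00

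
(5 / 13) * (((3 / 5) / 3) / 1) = 1 / 13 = 0.08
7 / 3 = 2.33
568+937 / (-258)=145607 / 258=564.37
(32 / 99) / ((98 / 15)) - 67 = -108259 / 1617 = -66.95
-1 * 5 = -5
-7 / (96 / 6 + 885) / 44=-7 / 39644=-0.00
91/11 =8.27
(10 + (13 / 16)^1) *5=865 / 16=54.06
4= 4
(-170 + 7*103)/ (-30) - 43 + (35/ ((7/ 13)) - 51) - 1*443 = -490.37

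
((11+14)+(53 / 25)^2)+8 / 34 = 315878 / 10625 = 29.73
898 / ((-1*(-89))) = 10.09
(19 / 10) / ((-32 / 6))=-57 / 160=-0.36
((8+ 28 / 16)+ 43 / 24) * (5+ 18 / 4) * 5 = 26315 / 48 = 548.23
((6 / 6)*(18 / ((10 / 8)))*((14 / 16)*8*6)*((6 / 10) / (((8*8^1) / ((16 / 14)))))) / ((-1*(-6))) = 1.08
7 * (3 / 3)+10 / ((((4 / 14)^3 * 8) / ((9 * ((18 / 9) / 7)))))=2317 / 16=144.81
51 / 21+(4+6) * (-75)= -5233 / 7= -747.57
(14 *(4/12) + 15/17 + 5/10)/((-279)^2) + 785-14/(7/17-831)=22002007506139/28027430460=785.02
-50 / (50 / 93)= -93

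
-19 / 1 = -19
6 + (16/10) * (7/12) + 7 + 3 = 16.93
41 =41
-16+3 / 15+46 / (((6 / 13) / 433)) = 647098 / 15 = 43139.87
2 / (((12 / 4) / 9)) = 6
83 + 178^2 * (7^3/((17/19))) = 206486039/17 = 12146237.59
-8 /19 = -0.42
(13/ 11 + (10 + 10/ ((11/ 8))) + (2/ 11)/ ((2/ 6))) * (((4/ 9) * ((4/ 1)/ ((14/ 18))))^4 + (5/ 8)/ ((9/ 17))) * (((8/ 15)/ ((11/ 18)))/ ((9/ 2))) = 374123452/ 3565485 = 104.93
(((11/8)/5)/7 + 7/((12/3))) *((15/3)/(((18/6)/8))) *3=501/7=71.57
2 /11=0.18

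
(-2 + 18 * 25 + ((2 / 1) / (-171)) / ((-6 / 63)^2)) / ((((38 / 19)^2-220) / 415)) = -7044625 / 8208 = -858.26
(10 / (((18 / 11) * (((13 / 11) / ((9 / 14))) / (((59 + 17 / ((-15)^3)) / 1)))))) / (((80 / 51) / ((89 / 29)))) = 100140931 / 261000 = 383.68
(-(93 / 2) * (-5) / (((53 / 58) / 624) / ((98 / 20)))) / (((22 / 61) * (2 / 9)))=5659055766 / 583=9706785.19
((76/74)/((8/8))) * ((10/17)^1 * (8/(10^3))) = 76/15725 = 0.00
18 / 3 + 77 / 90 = 6.86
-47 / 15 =-3.13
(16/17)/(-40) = -0.02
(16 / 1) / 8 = 2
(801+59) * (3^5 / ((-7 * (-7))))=208980 / 49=4264.90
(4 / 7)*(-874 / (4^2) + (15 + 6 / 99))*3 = -10445 / 154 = -67.82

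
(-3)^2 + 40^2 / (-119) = -529 / 119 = -4.45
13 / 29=0.45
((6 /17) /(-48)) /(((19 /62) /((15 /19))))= -0.02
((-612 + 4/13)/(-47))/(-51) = -7952/31161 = -0.26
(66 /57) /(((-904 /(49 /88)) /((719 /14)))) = -5033 /137408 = -0.04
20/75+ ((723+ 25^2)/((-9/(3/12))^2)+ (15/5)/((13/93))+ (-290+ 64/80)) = -5611051/21060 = -266.43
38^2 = 1444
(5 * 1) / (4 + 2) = 5 / 6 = 0.83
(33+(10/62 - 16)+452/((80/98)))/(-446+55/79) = -13980393/10905490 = -1.28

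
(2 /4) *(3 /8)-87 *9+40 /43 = -537935 /688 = -781.88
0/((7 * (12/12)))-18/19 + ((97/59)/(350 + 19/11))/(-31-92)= -505412267/533469327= -0.95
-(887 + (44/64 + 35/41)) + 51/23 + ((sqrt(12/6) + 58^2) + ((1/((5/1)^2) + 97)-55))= sqrt(2) + 950436963/377200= 2521.13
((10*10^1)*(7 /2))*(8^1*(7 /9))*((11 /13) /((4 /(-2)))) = -107800 /117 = -921.37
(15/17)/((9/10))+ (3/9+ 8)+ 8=883/51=17.31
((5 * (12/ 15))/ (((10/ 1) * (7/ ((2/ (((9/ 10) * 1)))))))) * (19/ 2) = 76/ 63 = 1.21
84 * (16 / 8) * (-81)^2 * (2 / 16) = 137781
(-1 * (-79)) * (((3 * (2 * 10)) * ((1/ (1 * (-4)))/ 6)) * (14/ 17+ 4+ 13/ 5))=-49849/ 34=-1466.15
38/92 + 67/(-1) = -3063/46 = -66.59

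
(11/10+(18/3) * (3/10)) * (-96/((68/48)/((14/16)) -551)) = 29232/57685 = 0.51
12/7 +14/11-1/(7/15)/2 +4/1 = 911/154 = 5.92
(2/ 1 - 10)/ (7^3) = -8/ 343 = -0.02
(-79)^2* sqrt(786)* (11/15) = 68651* sqrt(786)/15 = 128311.88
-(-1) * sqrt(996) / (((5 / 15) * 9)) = 2 * sqrt(249) / 3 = 10.52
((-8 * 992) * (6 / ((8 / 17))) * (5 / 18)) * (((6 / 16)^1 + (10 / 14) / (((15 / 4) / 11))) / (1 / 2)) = -8748200 / 63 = -138860.32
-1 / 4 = -0.25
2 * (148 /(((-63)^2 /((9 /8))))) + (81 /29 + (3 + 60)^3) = 3197887877 /12789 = 250049.88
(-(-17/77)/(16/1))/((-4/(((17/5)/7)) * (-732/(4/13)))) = 289/410329920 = 0.00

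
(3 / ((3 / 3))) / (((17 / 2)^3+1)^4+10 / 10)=12288 / 586426328174177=0.00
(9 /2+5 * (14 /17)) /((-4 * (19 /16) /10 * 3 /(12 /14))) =-5.18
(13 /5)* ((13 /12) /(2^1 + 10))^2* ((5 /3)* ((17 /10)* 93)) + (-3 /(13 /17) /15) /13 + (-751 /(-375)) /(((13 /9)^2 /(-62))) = -47263360453 /876096000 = -53.95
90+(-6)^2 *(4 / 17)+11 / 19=31993 / 323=99.05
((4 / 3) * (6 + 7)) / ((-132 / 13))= -1.71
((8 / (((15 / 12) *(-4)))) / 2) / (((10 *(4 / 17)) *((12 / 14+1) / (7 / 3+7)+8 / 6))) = -294 / 1325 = -0.22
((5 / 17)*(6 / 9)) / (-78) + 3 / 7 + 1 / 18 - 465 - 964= -39778523 / 27846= -1428.52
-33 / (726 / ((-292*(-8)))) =-1168 / 11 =-106.18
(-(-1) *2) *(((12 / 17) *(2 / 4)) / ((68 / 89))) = 267 / 289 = 0.92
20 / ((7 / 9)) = 180 / 7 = 25.71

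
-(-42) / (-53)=-42 / 53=-0.79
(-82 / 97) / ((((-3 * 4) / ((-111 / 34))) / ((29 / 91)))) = -43993 / 600236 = -0.07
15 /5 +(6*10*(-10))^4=129600000003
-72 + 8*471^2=1774656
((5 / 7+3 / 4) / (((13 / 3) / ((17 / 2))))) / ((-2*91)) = -2091 / 132496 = -0.02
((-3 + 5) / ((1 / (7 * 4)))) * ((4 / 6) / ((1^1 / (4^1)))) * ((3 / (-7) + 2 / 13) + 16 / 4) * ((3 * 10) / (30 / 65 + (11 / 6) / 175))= 227808000 / 6443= 35357.44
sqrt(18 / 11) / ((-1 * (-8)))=3 * sqrt(22) / 88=0.16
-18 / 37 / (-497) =0.00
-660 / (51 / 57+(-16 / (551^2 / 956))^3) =-6156477178673976220 / 8344908515508969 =-737.75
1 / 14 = 0.07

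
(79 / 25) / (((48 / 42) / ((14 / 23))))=3871 / 2300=1.68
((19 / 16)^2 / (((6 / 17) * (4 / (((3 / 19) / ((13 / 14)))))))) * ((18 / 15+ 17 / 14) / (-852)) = -4199 / 8724480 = -0.00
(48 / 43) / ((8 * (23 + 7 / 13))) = 13 / 2193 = 0.01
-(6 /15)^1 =-2 /5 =-0.40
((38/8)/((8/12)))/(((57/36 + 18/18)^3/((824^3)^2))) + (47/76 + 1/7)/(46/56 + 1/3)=7102597631934800488582881/54904813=129362022086020045.07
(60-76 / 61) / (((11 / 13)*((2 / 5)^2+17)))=89600 / 22143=4.05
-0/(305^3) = 0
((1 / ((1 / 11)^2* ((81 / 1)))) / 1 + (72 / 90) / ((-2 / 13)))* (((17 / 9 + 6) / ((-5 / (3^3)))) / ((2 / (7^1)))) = 745997 / 1350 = 552.59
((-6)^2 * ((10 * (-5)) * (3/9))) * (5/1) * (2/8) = -750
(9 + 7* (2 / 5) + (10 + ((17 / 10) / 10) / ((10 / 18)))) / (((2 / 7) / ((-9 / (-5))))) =696339 / 5000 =139.27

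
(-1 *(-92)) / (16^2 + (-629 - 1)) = -46 / 187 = -0.25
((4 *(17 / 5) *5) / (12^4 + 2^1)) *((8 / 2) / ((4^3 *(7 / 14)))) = 17 / 41476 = 0.00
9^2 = 81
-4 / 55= -0.07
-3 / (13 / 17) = -3.92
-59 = -59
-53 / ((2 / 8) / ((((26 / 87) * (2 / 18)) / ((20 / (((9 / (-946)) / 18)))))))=689 / 3703590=0.00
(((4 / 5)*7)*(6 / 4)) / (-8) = -21 / 20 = -1.05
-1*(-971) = 971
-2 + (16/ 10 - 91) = -457/ 5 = -91.40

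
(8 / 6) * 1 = 4 / 3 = 1.33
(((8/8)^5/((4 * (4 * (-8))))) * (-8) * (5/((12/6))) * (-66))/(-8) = 165/128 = 1.29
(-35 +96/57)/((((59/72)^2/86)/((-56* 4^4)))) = 61169865.03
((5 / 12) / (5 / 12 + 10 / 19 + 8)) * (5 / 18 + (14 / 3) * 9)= 72295 / 36702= 1.97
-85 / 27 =-3.15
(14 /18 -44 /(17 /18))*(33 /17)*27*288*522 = -104316797376 /289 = -360957776.39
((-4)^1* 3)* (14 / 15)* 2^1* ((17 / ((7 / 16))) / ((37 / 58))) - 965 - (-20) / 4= -430016 / 185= -2324.41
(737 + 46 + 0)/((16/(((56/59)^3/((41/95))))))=816449760/8420539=96.96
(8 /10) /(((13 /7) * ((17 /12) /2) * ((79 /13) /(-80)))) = -10752 /1343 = -8.01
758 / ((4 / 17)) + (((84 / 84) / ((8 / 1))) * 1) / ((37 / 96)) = 238415 / 74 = 3221.82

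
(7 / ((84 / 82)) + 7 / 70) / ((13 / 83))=664 / 15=44.27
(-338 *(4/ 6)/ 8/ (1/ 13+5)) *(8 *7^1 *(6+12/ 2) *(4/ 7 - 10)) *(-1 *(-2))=70304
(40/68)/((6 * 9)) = 5/459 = 0.01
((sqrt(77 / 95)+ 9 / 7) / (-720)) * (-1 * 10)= sqrt(7315) / 6840+ 1 / 56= 0.03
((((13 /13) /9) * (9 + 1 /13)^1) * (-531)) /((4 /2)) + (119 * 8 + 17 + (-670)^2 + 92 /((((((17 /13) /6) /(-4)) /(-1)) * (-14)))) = 695346528 /1547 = 449480.63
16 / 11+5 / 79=1319 / 869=1.52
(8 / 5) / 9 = 8 / 45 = 0.18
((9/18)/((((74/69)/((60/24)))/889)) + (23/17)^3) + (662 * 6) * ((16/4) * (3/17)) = 5587812313/1454248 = 3842.41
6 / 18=1 / 3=0.33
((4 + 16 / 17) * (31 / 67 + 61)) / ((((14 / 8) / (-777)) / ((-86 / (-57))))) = -4402767936 / 21641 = -203445.68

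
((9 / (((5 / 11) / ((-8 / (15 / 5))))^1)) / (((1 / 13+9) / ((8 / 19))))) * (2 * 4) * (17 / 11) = -169728 / 5605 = -30.28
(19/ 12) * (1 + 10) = 209/ 12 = 17.42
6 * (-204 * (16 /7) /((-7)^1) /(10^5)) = 612 /153125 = 0.00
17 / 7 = 2.43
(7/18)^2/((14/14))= 49/324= 0.15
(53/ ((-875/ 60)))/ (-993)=212/ 57925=0.00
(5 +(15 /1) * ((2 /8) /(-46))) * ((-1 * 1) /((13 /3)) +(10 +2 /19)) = 2207295 /45448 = 48.57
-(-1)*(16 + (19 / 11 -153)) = -1488 / 11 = -135.27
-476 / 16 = -119 / 4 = -29.75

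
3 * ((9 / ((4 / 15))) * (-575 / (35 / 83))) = -3865725 / 28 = -138061.61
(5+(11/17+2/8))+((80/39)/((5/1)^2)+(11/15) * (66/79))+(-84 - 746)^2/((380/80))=2886732421679/19903260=145038.17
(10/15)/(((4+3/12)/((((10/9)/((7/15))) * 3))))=400/357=1.12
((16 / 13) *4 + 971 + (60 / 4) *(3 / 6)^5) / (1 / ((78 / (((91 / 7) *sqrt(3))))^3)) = 1218537 *sqrt(3) / 52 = 40587.85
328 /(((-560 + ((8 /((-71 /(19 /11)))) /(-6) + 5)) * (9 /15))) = -1280840 /1300289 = -0.99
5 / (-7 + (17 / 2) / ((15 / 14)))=75 / 14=5.36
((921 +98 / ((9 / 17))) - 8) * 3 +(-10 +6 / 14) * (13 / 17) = 1173464 / 357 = 3287.01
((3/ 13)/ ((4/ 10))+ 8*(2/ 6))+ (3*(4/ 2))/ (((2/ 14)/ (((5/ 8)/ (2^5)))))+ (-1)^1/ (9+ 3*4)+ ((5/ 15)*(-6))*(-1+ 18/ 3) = -209095/ 34944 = -5.98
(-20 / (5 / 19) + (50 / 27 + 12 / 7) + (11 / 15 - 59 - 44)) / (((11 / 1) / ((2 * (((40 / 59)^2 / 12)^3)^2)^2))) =-0.00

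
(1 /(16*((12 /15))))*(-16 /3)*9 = -15 /4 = -3.75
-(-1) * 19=19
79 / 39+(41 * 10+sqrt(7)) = sqrt(7)+16069 / 39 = 414.67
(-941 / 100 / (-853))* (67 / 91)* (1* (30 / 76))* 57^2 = 32343111 / 3104920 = 10.42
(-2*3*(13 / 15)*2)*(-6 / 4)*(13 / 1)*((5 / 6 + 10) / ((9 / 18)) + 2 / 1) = 23998 / 5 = 4799.60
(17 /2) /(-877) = -17 /1754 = -0.01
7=7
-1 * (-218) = 218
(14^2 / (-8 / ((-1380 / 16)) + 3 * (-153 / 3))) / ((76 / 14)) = -236670 / 1002307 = -0.24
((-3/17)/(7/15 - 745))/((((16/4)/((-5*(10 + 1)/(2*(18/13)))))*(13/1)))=-275/3037696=-0.00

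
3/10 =0.30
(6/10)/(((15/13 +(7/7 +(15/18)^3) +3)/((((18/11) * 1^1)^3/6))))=8188128/107125535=0.08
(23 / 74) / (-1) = -0.31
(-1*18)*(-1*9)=162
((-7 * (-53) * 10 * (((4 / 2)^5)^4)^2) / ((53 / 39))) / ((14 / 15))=3216071511244800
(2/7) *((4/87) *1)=0.01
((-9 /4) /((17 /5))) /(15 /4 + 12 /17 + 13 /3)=-135 /1793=-0.08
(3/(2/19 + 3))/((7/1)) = 57/413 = 0.14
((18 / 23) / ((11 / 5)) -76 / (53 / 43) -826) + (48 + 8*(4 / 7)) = -78350564 / 93863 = -834.73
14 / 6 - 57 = -164 / 3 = -54.67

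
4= 4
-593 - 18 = -611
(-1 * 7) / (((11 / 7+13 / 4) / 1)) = -196 / 135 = -1.45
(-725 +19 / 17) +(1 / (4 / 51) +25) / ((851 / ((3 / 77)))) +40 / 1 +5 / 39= -683.75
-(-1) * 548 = 548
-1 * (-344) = 344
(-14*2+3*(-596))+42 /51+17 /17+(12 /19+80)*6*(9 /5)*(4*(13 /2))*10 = 72545573 /323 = 224599.30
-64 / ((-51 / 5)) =320 / 51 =6.27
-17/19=-0.89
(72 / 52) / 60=0.02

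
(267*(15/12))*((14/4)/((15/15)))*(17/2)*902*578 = 20706305235/4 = 5176576308.75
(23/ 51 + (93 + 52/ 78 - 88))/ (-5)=-1.22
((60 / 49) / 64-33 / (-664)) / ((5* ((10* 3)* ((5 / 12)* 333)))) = 1493 / 451437000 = 0.00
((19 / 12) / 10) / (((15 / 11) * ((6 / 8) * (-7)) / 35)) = -209 / 270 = -0.77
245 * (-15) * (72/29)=-264600/29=-9124.14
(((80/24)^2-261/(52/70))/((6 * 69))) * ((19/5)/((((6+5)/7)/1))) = -2117759/1065636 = -1.99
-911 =-911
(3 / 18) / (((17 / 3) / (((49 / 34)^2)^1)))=2401 / 39304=0.06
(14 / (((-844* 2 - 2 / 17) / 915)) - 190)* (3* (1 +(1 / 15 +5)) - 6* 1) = -11529793 / 4783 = -2410.58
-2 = -2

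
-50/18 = -25/9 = -2.78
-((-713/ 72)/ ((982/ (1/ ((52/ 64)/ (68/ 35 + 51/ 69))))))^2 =-4479491041/ 4042693316025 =-0.00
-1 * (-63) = 63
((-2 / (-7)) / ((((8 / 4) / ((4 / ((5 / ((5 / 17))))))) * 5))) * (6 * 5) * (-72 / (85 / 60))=-20736 / 2023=-10.25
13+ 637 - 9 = 641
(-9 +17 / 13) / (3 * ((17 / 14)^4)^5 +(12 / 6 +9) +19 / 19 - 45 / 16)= -1673365108505696031211520 / 33699630423322556372010747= -0.05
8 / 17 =0.47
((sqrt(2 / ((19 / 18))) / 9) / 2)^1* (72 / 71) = 24* sqrt(19) / 1349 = 0.08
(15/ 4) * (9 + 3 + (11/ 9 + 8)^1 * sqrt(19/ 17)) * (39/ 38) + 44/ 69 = 5395 * sqrt(323)/ 2584 + 122767/ 2622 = 84.35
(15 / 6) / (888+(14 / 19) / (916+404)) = 31350 / 11135527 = 0.00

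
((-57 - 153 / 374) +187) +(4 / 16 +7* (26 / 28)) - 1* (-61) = 8683 / 44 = 197.34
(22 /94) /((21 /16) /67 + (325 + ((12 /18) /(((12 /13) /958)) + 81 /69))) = 2440944 /10618078085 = 0.00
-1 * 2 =-2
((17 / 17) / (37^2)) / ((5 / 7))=7 / 6845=0.00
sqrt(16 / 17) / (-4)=-sqrt(17) / 17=-0.24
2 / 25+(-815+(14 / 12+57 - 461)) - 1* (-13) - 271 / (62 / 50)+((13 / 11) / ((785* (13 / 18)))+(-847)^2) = 5749758966059 / 8030550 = 715985.70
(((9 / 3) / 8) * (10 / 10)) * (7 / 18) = 7 / 48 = 0.15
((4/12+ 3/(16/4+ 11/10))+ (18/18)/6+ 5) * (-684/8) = -35397/68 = -520.54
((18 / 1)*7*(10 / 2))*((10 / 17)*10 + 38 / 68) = 68985 / 17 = 4057.94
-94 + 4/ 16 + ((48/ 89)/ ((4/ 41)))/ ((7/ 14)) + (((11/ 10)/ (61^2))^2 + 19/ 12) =-81.11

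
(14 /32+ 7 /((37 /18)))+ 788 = 468771 /592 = 791.84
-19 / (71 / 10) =-190 / 71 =-2.68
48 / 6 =8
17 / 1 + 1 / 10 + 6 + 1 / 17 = 23.16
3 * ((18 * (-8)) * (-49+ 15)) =14688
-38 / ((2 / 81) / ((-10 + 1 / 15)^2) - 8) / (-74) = -3796371 / 59141614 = -0.06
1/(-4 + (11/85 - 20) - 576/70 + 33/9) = -1785/50752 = -0.04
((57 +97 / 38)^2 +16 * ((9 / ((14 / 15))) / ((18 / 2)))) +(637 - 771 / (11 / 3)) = 443683045 / 111188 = 3990.39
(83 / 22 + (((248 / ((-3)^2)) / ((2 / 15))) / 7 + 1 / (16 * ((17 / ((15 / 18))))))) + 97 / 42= 213085 / 5984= 35.61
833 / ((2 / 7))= 5831 / 2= 2915.50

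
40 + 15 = 55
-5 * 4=-20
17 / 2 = 8.50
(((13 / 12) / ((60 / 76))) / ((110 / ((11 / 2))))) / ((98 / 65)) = 3211 / 70560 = 0.05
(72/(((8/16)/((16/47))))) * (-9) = -441.19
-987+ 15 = -972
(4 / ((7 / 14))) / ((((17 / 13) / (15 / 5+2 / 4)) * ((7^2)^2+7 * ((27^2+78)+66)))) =13 / 5168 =0.00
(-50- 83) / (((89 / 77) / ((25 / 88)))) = -23275 / 712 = -32.69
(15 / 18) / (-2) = -5 / 12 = -0.42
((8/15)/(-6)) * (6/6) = -4/45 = -0.09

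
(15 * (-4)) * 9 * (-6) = 3240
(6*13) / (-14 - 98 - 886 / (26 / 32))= -507 / 7816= -0.06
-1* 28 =-28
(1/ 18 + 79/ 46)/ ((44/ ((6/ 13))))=367/ 19734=0.02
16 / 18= 8 / 9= 0.89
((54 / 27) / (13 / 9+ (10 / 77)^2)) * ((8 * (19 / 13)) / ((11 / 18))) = 26544672 / 1013701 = 26.19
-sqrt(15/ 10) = -sqrt(6)/ 2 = -1.22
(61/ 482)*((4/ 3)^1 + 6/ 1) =671/ 723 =0.93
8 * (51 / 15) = 136 / 5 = 27.20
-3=-3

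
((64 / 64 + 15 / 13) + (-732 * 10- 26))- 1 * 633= -103699 / 13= -7976.85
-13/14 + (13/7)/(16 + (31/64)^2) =-757965/930958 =-0.81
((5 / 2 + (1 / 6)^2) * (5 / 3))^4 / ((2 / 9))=42859350625 / 30233088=1417.63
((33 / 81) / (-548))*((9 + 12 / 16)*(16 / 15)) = -143 / 18495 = -0.01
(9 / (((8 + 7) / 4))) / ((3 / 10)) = 8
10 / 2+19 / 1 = 24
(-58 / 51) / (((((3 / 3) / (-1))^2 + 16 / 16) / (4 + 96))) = -2900 / 51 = -56.86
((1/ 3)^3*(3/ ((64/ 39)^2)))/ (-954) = -169/ 3907584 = -0.00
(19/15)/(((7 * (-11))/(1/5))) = -19/5775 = -0.00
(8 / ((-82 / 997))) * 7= -27916 / 41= -680.88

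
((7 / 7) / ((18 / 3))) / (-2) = -1 / 12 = -0.08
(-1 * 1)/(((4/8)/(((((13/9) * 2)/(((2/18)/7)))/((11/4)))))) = -1456/11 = -132.36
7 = 7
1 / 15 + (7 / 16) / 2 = 137 / 480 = 0.29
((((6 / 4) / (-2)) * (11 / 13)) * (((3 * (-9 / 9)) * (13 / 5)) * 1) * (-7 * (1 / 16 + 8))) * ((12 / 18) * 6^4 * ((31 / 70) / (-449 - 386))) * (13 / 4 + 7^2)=2234069343 / 334000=6688.83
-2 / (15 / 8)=-16 / 15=-1.07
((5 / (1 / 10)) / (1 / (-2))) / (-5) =20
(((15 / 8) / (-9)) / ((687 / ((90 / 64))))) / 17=-25 / 996608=-0.00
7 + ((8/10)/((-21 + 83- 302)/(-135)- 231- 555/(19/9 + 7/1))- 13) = -6.00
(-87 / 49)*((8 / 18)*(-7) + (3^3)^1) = -6235 / 147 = -42.41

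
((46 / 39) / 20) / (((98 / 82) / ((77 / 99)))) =943 / 24570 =0.04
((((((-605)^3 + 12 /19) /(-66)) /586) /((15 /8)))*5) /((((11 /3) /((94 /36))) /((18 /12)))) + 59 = 198465866695 /12124926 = 16368.42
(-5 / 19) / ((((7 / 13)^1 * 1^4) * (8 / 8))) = -65 / 133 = -0.49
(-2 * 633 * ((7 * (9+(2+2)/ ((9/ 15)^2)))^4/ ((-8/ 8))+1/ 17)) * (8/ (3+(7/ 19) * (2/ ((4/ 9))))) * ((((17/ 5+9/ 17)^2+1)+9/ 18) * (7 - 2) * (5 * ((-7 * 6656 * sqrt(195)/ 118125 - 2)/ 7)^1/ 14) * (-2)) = 1375719094747233145266176/ 93189051963+4578393147318791907445833728 * sqrt(195)/ 1572565251875625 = 55418393954604.95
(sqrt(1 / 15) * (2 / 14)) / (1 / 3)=sqrt(15) / 35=0.11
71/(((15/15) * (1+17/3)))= 213/20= 10.65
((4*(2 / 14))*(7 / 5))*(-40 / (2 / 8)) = -128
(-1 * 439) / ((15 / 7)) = -3073 / 15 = -204.87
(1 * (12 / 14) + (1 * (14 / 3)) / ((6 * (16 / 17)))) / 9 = 1697 / 9072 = 0.19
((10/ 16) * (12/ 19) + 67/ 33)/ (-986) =-3041/ 1236444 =-0.00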